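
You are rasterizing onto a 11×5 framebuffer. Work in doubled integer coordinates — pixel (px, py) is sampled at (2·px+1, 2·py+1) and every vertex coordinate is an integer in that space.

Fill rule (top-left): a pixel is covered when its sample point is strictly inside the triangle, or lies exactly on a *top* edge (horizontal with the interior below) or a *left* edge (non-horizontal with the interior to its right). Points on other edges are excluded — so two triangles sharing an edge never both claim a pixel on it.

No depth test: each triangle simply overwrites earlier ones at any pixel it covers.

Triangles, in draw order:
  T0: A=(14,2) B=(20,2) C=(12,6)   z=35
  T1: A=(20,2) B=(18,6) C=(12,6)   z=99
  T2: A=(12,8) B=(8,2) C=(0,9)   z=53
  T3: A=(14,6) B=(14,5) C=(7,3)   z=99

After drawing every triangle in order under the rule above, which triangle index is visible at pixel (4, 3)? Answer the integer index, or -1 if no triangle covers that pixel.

T0:
  2·area = 24
  edge (14, 2)→(20, 2): d=(6,0) top-left  bias=+0
  edge (20, 2)→(12, 6): d=(-8,4) right/bottom  bias=-1
  edge (12, 6)→(14, 2): d=(2,-4) top-left  bias=+0
    (7,1)@(15, 3): e=[6,12,6] → #
    (8,1)@(17, 3): e=[6,4,14] → #
    (9,1)@(19, 3): e=[6,-4,22] → ·
    (6,2)@(13, 5): e=[18,4,2] → #
    (7,2)@(15, 5): e=[18,-4,10] → ·
    (8,2)@(17, 5): e=[18,-12,18] → ·
    (6,3)@(13, 7): e=[30,-12,6] → ·
  covered (3 px):
    · · · · · · · · · · ·
    · · · · · · · # # · ·
    · · · · · · # · · · ·
    · · · · · · · · · · ·
    · · · · · · · · · · ·
T1:
  2·area = 24
  edge (20, 2)→(18, 6): d=(-2,4) right/bottom  bias=-1
  edge (18, 6)→(12, 6): d=(-6,0) right/bottom  bias=-1
  edge (12, 6)→(20, 2): d=(8,-4) top-left  bias=+0
    (9,1)@(19, 3): e=[2,18,4] → #
    (10,1)@(21, 3): e=[-6,18,12] → ·
    (7,2)@(15, 5): e=[14,6,4] → #
    (8,2)@(17, 5): e=[6,6,12] → #
    (9,2)@(19, 5): e=[-2,6,20] → ·
    (7,3)@(15, 7): e=[10,-6,20] → ·
    (8,3)@(17, 7): e=[2,-6,28] → ·
  covered (3 px):
    · · · · · · · · · · ·
    · · · · · · · · · # ·
    · · · · · · · # # · ·
    · · · · · · · · · · ·
    · · · · · · · · · · ·
T2:
  2·area = 76  (B↔C swapped to make it positive)
  edge (12, 8)→(0, 9): d=(-12,1) right/bottom  bias=-1
  edge (0, 9)→(8, 2): d=(8,-7) top-left  bias=+0
  edge (8, 2)→(12, 8): d=(4,6) right/bottom  bias=-1
    (3,1)@(7, 3): e=[65,1,10] → #
    (4,1)@(9, 3): e=[63,15,-2] → ·
    (2,2)@(5, 5): e=[43,3,30] → #
    (4,2)@(9, 5): e=[39,31,6] → #
    (5,2)@(11, 5): e=[37,45,-6] → ·
    (1,3)@(3, 7): e=[21,5,50] → #
    (5,3)@(11, 7): e=[13,61,2] → #
    (6,3)@(13, 7): e=[11,75,-10] → ·
    (1,4)@(3, 9): e=[-3,21,58] → ·
    (2,4)@(5, 9): e=[-5,35,46] → ·
    (3,4)@(7, 9): e=[-7,49,34] → ·
    (4,4)@(9, 9): e=[-9,63,22] → ·
  covered (9 px):
    · · · · · · · · · · ·
    · · · # · · · · · · ·
    · · # # # · · · · · ·
    · # # # # # · · · · ·
    · · · · · · · · · · ·
T3:
  2·area = 7  (B↔C swapped to make it positive)
  edge (14, 6)→(7, 3): d=(-7,-3) top-left  bias=+0
  edge (7, 3)→(14, 5): d=(7,2) right/bottom  bias=-1
  edge (14, 5)→(14, 6): d=(0,1) right/bottom  bias=-1
    (3,1)@(7, 3): e=[0,0,7] → ·  [on edge]
    (6,2)@(13, 5): e=[4,2,1] → #
    (7,2)@(15, 5): e=[10,-2,-1] → ·
    (6,3)@(13, 7): e=[-10,16,1] → ·
    (10,3)@(21, 7): e=[14,0,-7] → ·  [on edge]
    (10,4)@(21, 9): e=[0,14,-7] → ·  [on edge]
  covered (1 px):
    · · · · · · · · · · ·
    · · · · · · · · · · ·
    · · · · · · # · · · ·
    · · · · · · · · · · ·
    · · · · · · · · · · ·

Z-buffer (winner per pixel, '.' = empty):
  . . . . . . . . . . .
  . . . 2 . . . 0 0 1 .
  . . 2 2 2 . 3 1 1 . .
  . 2 2 2 2 2 . . . . .
  . . . . . . . . . . .

Result: 2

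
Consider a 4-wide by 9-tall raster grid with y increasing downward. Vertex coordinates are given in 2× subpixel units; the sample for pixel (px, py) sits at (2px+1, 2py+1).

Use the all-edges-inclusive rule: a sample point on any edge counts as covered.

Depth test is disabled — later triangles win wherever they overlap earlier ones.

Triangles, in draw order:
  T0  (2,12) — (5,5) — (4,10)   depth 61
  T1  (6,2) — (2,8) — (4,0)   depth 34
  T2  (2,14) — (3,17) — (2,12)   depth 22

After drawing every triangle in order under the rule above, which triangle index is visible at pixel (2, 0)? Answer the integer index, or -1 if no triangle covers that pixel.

T0:
  2·area = 8
  edge (2, 12)→(5, 5): d=(3,-7) inclusive
  edge (5, 5)→(4, 10): d=(-1,5) inclusive
  edge (4, 10)→(2, 12): d=(-2,2) inclusive
    (2,2)@(5, 5): e=[0,0,8] → #  [on edge]
    (3,2)@(7, 5): e=[14,-10,4] → ·
    (2,3)@(5, 7): e=[6,-2,4] → ·
    (3,3)@(7, 7): e=[20,-12,0] → ·  [on edge]
    (2,4)@(5, 9): e=[12,-4,0] → ·  [on edge]
    (1,5)@(3, 11): e=[4,4,0] → #  [on edge]
    (2,5)@(5, 11): e=[18,-6,-4] → ·
    (0,6)@(1, 13): e=[-4,12,0] → ·  [on edge]
    (1,6)@(3, 13): e=[10,2,-4] → ·
    (1,7)@(3, 15): e=[16,0,-8] → ·  [on edge]
  covered (2 px):
    · · · ·
    · · · ·
    · · # ·
    · · · ·
    · · · ·
    · # · ·
    · · · ·
    · · · ·
    · · · ·
T1:
  2·area = 20
  edge (6, 2)→(2, 8): d=(-4,6) inclusive
  edge (2, 8)→(4, 0): d=(2,-8) inclusive
  edge (4, 0)→(6, 2): d=(2,2) inclusive
    (2,0)@(5, 1): e=[10,10,0] → #  [on edge]
    (3,0)@(7, 1): e=[-2,26,-4] → ·
    (2,1)@(5, 3): e=[2,14,4] → #
    (3,1)@(7, 3): e=[-10,30,0] → ·  [on edge]
    (1,2)@(3, 5): e=[6,2,12] → #
    (2,2)@(5, 5): e=[-6,18,8] → ·
    (1,3)@(3, 7): e=[-2,6,16] → ·
  covered (3 px):
    · · # ·
    · · # ·
    · # · ·
    · · · ·
    · · · ·
    · · · ·
    · · · ·
    · · · ·
    · · · ·
T2:
  2·area = 2  (B↔C swapped to make it positive)
  edge (2, 14)→(2, 12): d=(0,-2) inclusive
  edge (2, 12)→(3, 17): d=(1,5) inclusive
  edge (3, 17)→(2, 14): d=(-1,-3) inclusive
    (0,3)@(1, 7): e=[-2,0,4] → ·  [on edge]
    (0,5)@(1, 11): e=[-2,4,0] → ·  [on edge]
    (1,8)@(3, 17): e=[2,0,0] → #  [on edge]
    (2,8)@(5, 17): e=[6,-10,6] → ·
  covered (1 px):
    · · · ·
    · · · ·
    · · · ·
    · · · ·
    · · · ·
    · · · ·
    · · · ·
    · · · ·
    · # · ·

Z-buffer (winner per pixel, '.' = empty):
  . . 1 .
  . . 1 .
  . 1 0 .
  . . . .
  . . . .
  . 0 . .
  . . . .
  . . . .
  . 2 . .

Result: 1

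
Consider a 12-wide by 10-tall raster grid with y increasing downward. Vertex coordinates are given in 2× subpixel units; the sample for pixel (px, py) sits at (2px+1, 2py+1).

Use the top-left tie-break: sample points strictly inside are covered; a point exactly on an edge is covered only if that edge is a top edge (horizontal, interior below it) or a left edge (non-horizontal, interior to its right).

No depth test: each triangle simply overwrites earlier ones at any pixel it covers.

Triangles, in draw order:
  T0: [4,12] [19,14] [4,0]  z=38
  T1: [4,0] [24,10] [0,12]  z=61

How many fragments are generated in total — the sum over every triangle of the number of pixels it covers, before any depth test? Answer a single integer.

T0:
  2·area = 180  (B↔C swapped to make it positive)
  edge (4, 12)→(4, 0): d=(0,-12) top-left  bias=+0
  edge (4, 0)→(19, 14): d=(15,14) right/bottom  bias=-1
  edge (19, 14)→(4, 12): d=(-15,-2) top-left  bias=+0
    (2,0)@(5, 1): e=[12,1,167] → X
    (3,0)@(7, 1): e=[36,-27,171] → .
    (2,1)@(5, 3): e=[12,31,137] → X
    (3,1)@(7, 3): e=[36,3,141] → X
    (4,1)@(9, 3): e=[60,-25,145] → .
    (2,2)@(5, 5): e=[12,61,107] → X
    (4,2)@(9, 5): e=[60,5,115] → X
    (5,2)@(11, 5): e=[84,-23,119] → .
    (2,3)@(5, 7): e=[12,91,77] → X
    (5,3)@(11, 7): e=[84,7,89] → X
    (6,3)@(13, 7): e=[108,-21,93] → .
    (2,4)@(5, 9): e=[12,121,47] → X
  covered (24 px):
    . . X . . . . . . . . .
    . . X X . . . . . . . .
    . . X X X . . . . . . .
    . . X X X X . . . . . .
    . . X X X X X . . . . .
    . . X X X X X X . . . .
    . . . . . . X X X . . .
    . . . . . . . . . . . .
    . . . . . . . . . . . .
    . . . . . . . . . . . .
T1:
  2·area = 280
  edge (4, 0)→(24, 10): d=(20,10) right/bottom  bias=-1
  edge (24, 10)→(0, 12): d=(-24,2) right/bottom  bias=-1
  edge (0, 12)→(4, 0): d=(4,-12) top-left  bias=+0
    (2,0)@(5, 1): e=[10,254,16] → X
    (3,0)@(7, 1): e=[-10,250,40] → .
    (1,1)@(3, 3): e=[70,210,0] → X  [on edge]
    (3,1)@(7, 3): e=[30,202,48] → X
    (4,1)@(9, 3): e=[10,198,72] → X
    (5,1)@(11, 3): e=[-10,194,96] → .
    (1,2)@(3, 5): e=[110,162,8] → X
    (5,2)@(11, 5): e=[30,146,104] → X
    (6,2)@(13, 5): e=[10,142,128] → X
    (7,2)@(15, 5): e=[-10,138,152] → .
    (1,3)@(3, 7): e=[150,114,16] → X
    (7,3)@(15, 7): e=[30,90,160] → X
    (0,4)@(1, 9): e=[210,70,0] → X  [on edge]
  covered (36 px):
    . . X . . . . . . . . .
    . X X X X . . . . . . .
    . X X X X X X . . . . .
    . X X X X X X X X . . .
    X X X X X X X X X X X .
    X X X X X X . . . . . .
    . . . . . . . . . . . .
    . . . . . . . . . . . .
    . . . . . . . . . . . .
    . . . . . . . . . . . .

Result: 60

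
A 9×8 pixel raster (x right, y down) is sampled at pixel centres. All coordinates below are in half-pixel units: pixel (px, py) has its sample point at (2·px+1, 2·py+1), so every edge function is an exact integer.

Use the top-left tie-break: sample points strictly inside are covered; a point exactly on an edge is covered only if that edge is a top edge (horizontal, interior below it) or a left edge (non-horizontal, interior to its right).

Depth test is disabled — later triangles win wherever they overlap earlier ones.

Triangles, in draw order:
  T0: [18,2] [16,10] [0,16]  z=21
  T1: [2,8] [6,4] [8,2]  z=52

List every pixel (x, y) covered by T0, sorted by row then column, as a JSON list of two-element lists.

T0:
  2·area = 116
  edge (18, 2)→(16, 10): d=(-2,8) right/bottom  bias=-1
  edge (16, 10)→(0, 16): d=(-16,6) right/bottom  bias=-1
  edge (0, 16)→(18, 2): d=(18,-14) top-left  bias=+0
    (8,1)@(17, 3): e=[6,106,4] → #
    (7,2)@(15, 5): e=[18,86,12] → #
    (6,3)@(13, 7): e=[30,66,20] → #
    (8,3)@(17, 7): e=[-2,42,76] → ·
    (4,4)@(9, 9): e=[58,58,0] → #  [on edge]
    (5,4)@(11, 9): e=[42,46,28] → #
    (8,4)@(17, 9): e=[-6,10,112] → ·
    (3,5)@(7, 11): e=[70,38,8] → #
    (7,5)@(15, 11): e=[6,-10,120] → ·
    (2,6)@(5, 13): e=[82,18,16] → #
    (4,6)@(9, 13): e=[50,-6,72] → ·
    (5,6)@(11, 13): e=[34,-18,100] → ·
  covered (15 px):
    · · · · · · · · ·
    · · · · · · · · #
    · · · · · · · # #
    · · · · · · # # ·
    · · · · # # # # ·
    · · · # # # # · ·
    · · # # · · · · ·
    · · · · · · · · ·
T1:
  degenerate (2·area = 0) — covers nothing

Answer: [[8,1],[7,2],[8,2],[6,3],[7,3],[4,4],[5,4],[6,4],[7,4],[3,5],[4,5],[5,5],[6,5],[2,6],[3,6]]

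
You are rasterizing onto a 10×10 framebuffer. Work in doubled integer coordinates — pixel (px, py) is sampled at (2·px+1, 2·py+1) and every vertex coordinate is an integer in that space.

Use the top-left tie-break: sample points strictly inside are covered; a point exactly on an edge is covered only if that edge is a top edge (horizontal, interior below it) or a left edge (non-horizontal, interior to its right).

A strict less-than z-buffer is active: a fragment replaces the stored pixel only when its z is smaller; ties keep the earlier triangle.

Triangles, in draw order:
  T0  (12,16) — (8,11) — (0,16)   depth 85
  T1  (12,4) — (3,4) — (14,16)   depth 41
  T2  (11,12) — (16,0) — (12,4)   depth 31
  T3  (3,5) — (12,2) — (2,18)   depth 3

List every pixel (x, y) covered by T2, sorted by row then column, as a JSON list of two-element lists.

T0:
  2·area = 60  (B↔C swapped to make it positive)
  edge (12, 16)→(0, 16): d=(-12,0) right/bottom  bias=-1
  edge (0, 16)→(8, 11): d=(8,-5) top-left  bias=+0
  edge (8, 11)→(12, 16): d=(4,5) right/bottom  bias=-1
    (2,6)@(5, 13): e=[36,1,23] → █
    (3,6)@(7, 13): e=[36,11,13] → █
    (4,6)@(9, 13): e=[36,21,3] → █
    (5,6)@(11, 13): e=[36,31,-7] → ·
    (1,7)@(3, 15): e=[12,7,41] → █
    (5,7)@(11, 15): e=[12,47,1] → █
    (6,7)@(13, 15): e=[12,57,-9] → ·
    (1,8)@(3, 17): e=[-12,23,49] → ·
    (2,8)@(5, 17): e=[-12,33,39] → ·
    (3,8)@(7, 17): e=[-12,43,29] → ·
    (4,8)@(9, 17): e=[-12,53,19] → ·
    (5,8)@(11, 17): e=[-12,63,9] → ·
  covered (8 px):
    · · · · · · · · · ·
    · · · · · · · · · ·
    · · · · · · · · · ·
    · · · · · · · · · ·
    · · · · · · · · · ·
    · · · · · · · · · ·
    · · █ █ █ · · · · ·
    · █ █ █ █ █ · · · ·
    · · · · · · · · · ·
    · · · · · · · · · ·
T1:
  2·area = 108  (B↔C swapped to make it positive)
  edge (12, 4)→(14, 16): d=(2,12) right/bottom  bias=-1
  edge (14, 16)→(3, 4): d=(-11,-12) top-left  bias=+0
  edge (3, 4)→(12, 4): d=(9,0) top-left  bias=+0
    (2,2)@(5, 5): e=[86,13,9] → █
    (3,2)@(7, 5): e=[62,37,9] → █
    (4,2)@(9, 5): e=[38,61,9] → █
    (5,2)@(11, 5): e=[14,85,9] → █
    (6,2)@(13, 5): e=[-10,109,9] → ·
    (2,3)@(5, 7): e=[90,-9,27] → ·
    (3,3)@(7, 7): e=[66,15,27] → █
    (6,3)@(13, 7): e=[-6,87,27] → ·
    (3,4)@(7, 9): e=[70,-7,45] → ·
    (4,4)@(9, 9): e=[46,17,45] → █
    (6,4)@(13, 9): e=[-2,65,45] → ·
    (4,5)@(9, 11): e=[50,-5,63] → ·
  covered (12 px):
    · · · · · · · · · ·
    · · · · · · · · · ·
    · · █ █ █ █ · · · ·
    · · · █ █ █ · · · ·
    · · · · █ █ · · · ·
    · · · · · █ █ · · ·
    · · · · · · █ · · ·
    · · · · · · · · · ·
    · · · · · · · · · ·
    · · · · · · · · · ·
T2:
  2·area = 28  (B↔C swapped to make it positive)
  edge (11, 12)→(12, 4): d=(1,-8) top-left  bias=+0
  edge (12, 4)→(16, 0): d=(4,-4) top-left  bias=+0
  edge (16, 0)→(11, 12): d=(-5,12) right/bottom  bias=-1
    (7,0)@(15, 1): e=[21,0,7] → █  [on edge]
    (8,0)@(17, 1): e=[37,8,-17] → ·
    (6,1)@(13, 3): e=[7,0,21] → █  [on edge]
    (7,1)@(15, 3): e=[23,8,-3] → ·
    (5,2)@(11, 5): e=[-7,0,35] → ·  [on edge]
    (6,2)@(13, 5): e=[9,8,11] → █
    (7,2)@(15, 5): e=[25,16,-13] → ·
    (4,3)@(9, 7): e=[-21,0,49] → ·  [on edge]
    (6,3)@(13, 7): e=[11,16,1] → █
    (7,3)@(15, 7): e=[27,24,-23] → ·
    (3,4)@(7, 9): e=[-35,0,63] → ·  [on edge]
    (6,4)@(13, 9): e=[13,24,-9] → ·
    (2,5)@(5, 11): e=[-49,0,77] → ·  [on edge]
    (1,6)@(3, 13): e=[-63,0,91] → ·  [on edge]
    (0,7)@(1, 15): e=[-77,0,105] → ·  [on edge]
  covered (4 px):
    · · · · · · · █ · ·
    · · · · · · █ · · ·
    · · · · · · █ · · ·
    · · · · · · █ · · ·
    · · · · · · · · · ·
    · · · · · · · · · ·
    · · · · · · · · · ·
    · · · · · · · · · ·
    · · · · · · · · · ·
    · · · · · · · · · ·
T3:
  2·area = 114
  edge (3, 5)→(12, 2): d=(9,-3) top-left  bias=+0
  edge (12, 2)→(2, 18): d=(-10,16) right/bottom  bias=-1
  edge (2, 18)→(3, 5): d=(1,-13) top-left  bias=+0
    (7,0)@(15, 1): e=[0,-38,152] → ·  [on edge]
    (4,1)@(9, 3): e=[0,38,76] → █  [on edge]
    (5,1)@(11, 3): e=[6,6,102] → █
    (6,1)@(13, 3): e=[12,-26,128] → ·
    (1,2)@(3, 5): e=[0,114,0] → █  [on edge]
    (2,2)@(5, 5): e=[6,82,26] → █
    (3,2)@(7, 5): e=[12,50,52] → █
    (5,2)@(11, 5): e=[24,-14,104] → ·
    (1,3)@(3, 7): e=[18,94,2] → █
    (4,3)@(9, 7): e=[36,-2,80] → ·
    (1,4)@(3, 9): e=[36,74,4] → █
    (4,4)@(9, 9): e=[54,-22,82] → ·
  covered (17 px):
    · · · · · · · · · ·
    · · · · █ █ · · · ·
    · █ █ █ █ · · · · ·
    · █ █ █ · · · · · ·
    · █ █ █ · · · · · ·
    · █ █ · · · · · · ·
    · █ █ · · · · · · ·
    · █ · · · · · · · ·
    · · · · · · · · · ·
    · · · · · · · · · ·

Result: [[7,0],[6,1],[6,2],[6,3]]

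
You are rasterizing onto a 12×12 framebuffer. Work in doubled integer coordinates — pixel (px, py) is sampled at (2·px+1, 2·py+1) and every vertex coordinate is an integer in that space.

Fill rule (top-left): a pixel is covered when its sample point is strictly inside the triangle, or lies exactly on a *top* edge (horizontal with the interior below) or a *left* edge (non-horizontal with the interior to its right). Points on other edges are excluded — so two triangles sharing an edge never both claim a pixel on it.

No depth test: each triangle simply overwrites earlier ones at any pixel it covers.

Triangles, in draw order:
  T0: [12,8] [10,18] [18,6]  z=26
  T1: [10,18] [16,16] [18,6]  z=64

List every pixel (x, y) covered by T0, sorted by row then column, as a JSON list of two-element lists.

T0:
  2·area = 56  (B↔C swapped to make it positive)
  edge (12, 8)→(18, 6): d=(6,-2) top-left  bias=+0
  edge (18, 6)→(10, 18): d=(-8,12) right/bottom  bias=-1
  edge (10, 18)→(12, 8): d=(2,-10) top-left  bias=+0
    (6,1)@(13, 3): e=[-28,84,0] → ·  [on edge]
    (10,2)@(21, 5): e=[0,-28,84] → ·  [on edge]
    (7,3)@(15, 7): e=[0,28,28] → █  [on edge]
    (8,3)@(17, 7): e=[4,4,48] → █
    (9,3)@(19, 7): e=[8,-20,68] → ·
    (4,4)@(9, 9): e=[0,84,-28] → ·  [on edge]
    (6,4)@(13, 9): e=[8,36,12] → █
    (8,4)@(17, 9): e=[16,-12,52] → ·
    (1,5)@(3, 11): e=[0,140,-84] → ·  [on edge]
    (6,5)@(13, 11): e=[20,20,16] → █
    (7,5)@(15, 11): e=[24,-4,36] → ·
    (5,6)@(11, 13): e=[28,28,0] → █  [on edge]
    (4,11)@(9, 23): e=[84,-28,0] → ·  [on edge]
  covered (8 px):
    · · · · · · · · · · · ·
    · · · · · · · · · · · ·
    · · · · · · · · · · · ·
    · · · · · · · █ █ · · ·
    · · · · · · █ █ · · · ·
    · · · · · · █ · · · · ·
    · · · · · █ █ · · · · ·
    · · · · · █ · · · · · ·
    · · · · · · · · · · · ·
    · · · · · · · · · · · ·
    · · · · · · · · · · · ·
    · · · · · · · · · · · ·
T1:
  2·area = 56  (B↔C swapped to make it positive)
  edge (10, 18)→(18, 6): d=(8,-12) top-left  bias=+0
  edge (18, 6)→(16, 16): d=(-2,10) right/bottom  bias=-1
  edge (16, 16)→(10, 18): d=(-6,2) right/bottom  bias=-1
    (9,0)@(19, 1): e=[-28,0,84] → ·  [on edge]
    (8,4)@(17, 9): e=[12,4,40] → █
    (9,4)@(19, 9): e=[36,-16,36] → ·
    (7,5)@(15, 11): e=[4,20,32] → █
    (8,5)@(17, 11): e=[28,0,28] → ·  [on edge]
    (7,6)@(15, 13): e=[20,16,20] → █
    (8,6)@(17, 13): e=[44,-4,16] → ·
    (6,7)@(13, 15): e=[12,32,12] → █
    (8,7)@(17, 15): e=[60,-8,4] → ·
    (9,7)@(19, 15): e=[84,-28,0] → ·  [on edge]
    (5,8)@(11, 17): e=[4,48,4] → █
    (6,8)@(13, 17): e=[28,28,0] → ·  [on edge]
    (3,9)@(7, 19): e=[-28,84,0] → ·  [on edge]
    (0,10)@(1, 21): e=[-84,140,0] → ·  [on edge]
    (7,10)@(15, 21): e=[84,0,-28] → ·  [on edge]
  covered (6 px):
    · · · · · · · · · · · ·
    · · · · · · · · · · · ·
    · · · · · · · · · · · ·
    · · · · · · · · · · · ·
    · · · · · · · · █ · · ·
    · · · · · · · █ · · · ·
    · · · · · · · █ · · · ·
    · · · · · · █ █ · · · ·
    · · · · · █ · · · · · ·
    · · · · · · · · · · · ·
    · · · · · · · · · · · ·
    · · · · · · · · · · · ·

Answer: [[7,3],[8,3],[6,4],[7,4],[6,5],[5,6],[6,6],[5,7]]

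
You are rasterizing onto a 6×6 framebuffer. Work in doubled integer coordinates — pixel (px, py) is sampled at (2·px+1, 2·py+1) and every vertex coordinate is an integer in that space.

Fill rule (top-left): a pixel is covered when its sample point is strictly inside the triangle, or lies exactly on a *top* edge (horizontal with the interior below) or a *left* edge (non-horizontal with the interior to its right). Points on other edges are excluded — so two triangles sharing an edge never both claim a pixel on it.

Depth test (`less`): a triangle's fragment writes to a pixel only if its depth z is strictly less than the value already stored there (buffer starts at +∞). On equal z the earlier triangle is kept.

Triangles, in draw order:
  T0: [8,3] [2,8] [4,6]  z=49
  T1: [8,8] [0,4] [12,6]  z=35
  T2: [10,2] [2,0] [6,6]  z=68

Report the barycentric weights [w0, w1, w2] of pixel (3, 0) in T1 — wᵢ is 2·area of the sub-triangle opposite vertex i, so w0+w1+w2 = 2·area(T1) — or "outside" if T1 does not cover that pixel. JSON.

T0:
  2·area = 2
  edge (8, 3)→(2, 8): d=(-6,5) right/bottom  bias=-1
  edge (2, 8)→(4, 6): d=(2,-2) top-left  bias=+0
  edge (4, 6)→(8, 3): d=(4,-3) top-left  bias=+0
    (4,0)@(9, 1): e=[7,0,-5] → .  [on edge]
    (3,1)@(7, 3): e=[5,0,-3] → .  [on edge]
    (2,2)@(5, 5): e=[3,0,-1] → .  [on edge]
    (1,3)@(3, 7): e=[1,0,1] → X  [on edge]
    (2,3)@(5, 7): e=[-9,4,7] → .
    (0,4)@(1, 9): e=[-1,0,3] → .  [on edge]
    (1,4)@(3, 9): e=[-11,4,9] → .
  covered (1 px):
    . . . . . .
    . . . . . .
    . . . . . .
    . X . . . .
    . . . . . .
    . . . . . .
T1:
  2·area = 32
  edge (8, 8)→(0, 4): d=(-8,-4) top-left  bias=+0
  edge (0, 4)→(12, 6): d=(12,2) right/bottom  bias=-1
  edge (12, 6)→(8, 8): d=(-4,2) right/bottom  bias=-1
    (1,2)@(3, 5): e=[4,6,22] → X
    (2,2)@(5, 5): e=[12,2,18] → X
    (3,2)@(7, 5): e=[20,-2,14] → .
    (1,3)@(3, 7): e=[-12,30,14] → .
    (2,3)@(5, 7): e=[-4,26,10] → .
    (3,3)@(7, 7): e=[4,22,6] → X
    (4,3)@(9, 7): e=[12,18,2] → X
    (5,3)@(11, 7): e=[20,14,-2] → .
    (3,4)@(7, 9): e=[-12,46,-2] → .
    (4,4)@(9, 9): e=[-4,42,-6] → .
  covered (4 px):
    . . . . . .
    . . . . . .
    . X X . . .
    . . . X X .
    . . . . . .
    . . . . . .
T2:
  2·area = 40  (B↔C swapped to make it positive)
  edge (10, 2)→(6, 6): d=(-4,4) right/bottom  bias=-1
  edge (6, 6)→(2, 0): d=(-4,-6) top-left  bias=+0
  edge (2, 0)→(10, 2): d=(8,2) right/bottom  bias=-1
    (1,0)@(3, 1): e=[32,2,6] → X
    (2,0)@(5, 1): e=[24,14,2] → X
    (3,0)@(7, 1): e=[16,26,-2] → .
    (5,0)@(11, 1): e=[0,50,-10] → .  [on edge]
    (1,1)@(3, 3): e=[24,-6,22] → .
    (2,1)@(5, 3): e=[16,6,18] → X
    (3,1)@(7, 3): e=[8,18,14] → X
    (4,1)@(9, 3): e=[0,30,10] → .  [on edge]
    (2,2)@(5, 5): e=[8,-2,34] → .
    (3,2)@(7, 5): e=[0,10,30] → .  [on edge]
    (2,3)@(5, 7): e=[0,-10,50] → .  [on edge]
    (1,4)@(3, 9): e=[0,-30,70] → .  [on edge]
    (0,5)@(1, 11): e=[0,-50,90] → .  [on edge]
  covered (4 px):
    . X X . . .
    . . X X . .
    . . . . . .
    . . . . . .
    . . . . . .
    . . . . . .

Final: "outside"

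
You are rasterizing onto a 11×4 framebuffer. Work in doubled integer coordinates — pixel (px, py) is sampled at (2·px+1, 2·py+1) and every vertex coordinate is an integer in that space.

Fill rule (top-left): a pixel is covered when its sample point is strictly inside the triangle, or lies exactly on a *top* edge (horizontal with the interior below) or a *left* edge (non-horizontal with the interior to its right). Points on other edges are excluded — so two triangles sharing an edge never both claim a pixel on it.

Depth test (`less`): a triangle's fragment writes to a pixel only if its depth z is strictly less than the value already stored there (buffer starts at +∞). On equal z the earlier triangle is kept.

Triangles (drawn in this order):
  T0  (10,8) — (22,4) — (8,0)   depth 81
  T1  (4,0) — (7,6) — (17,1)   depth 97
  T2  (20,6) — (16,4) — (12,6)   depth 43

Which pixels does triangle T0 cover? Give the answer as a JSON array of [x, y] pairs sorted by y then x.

T0:
  2·area = 104  (B↔C swapped to make it positive)
  edge (10, 8)→(8, 0): d=(-2,-8) top-left  bias=+0
  edge (8, 0)→(22, 4): d=(14,4) right/bottom  bias=-1
  edge (22, 4)→(10, 8): d=(-12,4) right/bottom  bias=-1
    (4,0)@(9, 1): e=[6,10,88] → #
    (5,0)@(11, 1): e=[22,2,80] → #
    (6,0)@(13, 1): e=[38,-6,72] → ·
    (4,1)@(9, 3): e=[2,38,64] → #
    (6,1)@(13, 3): e=[34,22,48] → #
    (7,1)@(15, 3): e=[50,14,40] → #
    (8,1)@(17, 3): e=[66,6,32] → #
    (9,1)@(19, 3): e=[82,-2,24] → ·
    (4,2)@(9, 5): e=[-2,66,40] → ·
    (5,2)@(11, 5): e=[14,58,32] → #
    (9,2)@(19, 5): e=[78,26,0] → ·  [on edge]
    (5,3)@(11, 7): e=[10,86,8] → #
    (6,3)@(13, 7): e=[26,78,0] → ·  [on edge]
  covered (12 px):
    · · · · # # · · · · ·
    · · · · # # # # # · ·
    · · · · · # # # # · ·
    · · · · · # · · · · ·
T1:
  2·area = 75  (B↔C swapped to make it positive)
  edge (4, 0)→(17, 1): d=(13,1) right/bottom  bias=-1
  edge (17, 1)→(7, 6): d=(-10,5) right/bottom  bias=-1
  edge (7, 6)→(4, 0): d=(-3,-6) top-left  bias=+0
    (2,0)@(5, 1): e=[12,60,3] → #
    (3,0)@(7, 1): e=[10,50,15] → #
    (4,0)@(9, 1): e=[8,40,27] → #
    (5,0)@(11, 1): e=[6,30,39] → #
    (6,0)@(13, 1): e=[4,20,51] → #
    (7,0)@(15, 1): e=[2,10,63] → #
    (8,0)@(17, 1): e=[0,0,75] → ·  [on edge]
    (2,1)@(5, 3): e=[38,40,-3] → ·
    (3,1)@(7, 3): e=[36,30,9] → #
    (6,1)@(13, 3): e=[30,0,45] → ·  [on edge]
    (7,1)@(15, 3): e=[28,-10,57] → ·
    (3,2)@(7, 5): e=[62,10,3] → #
    (4,2)@(9, 5): e=[60,0,15] → ·  [on edge]
    (2,3)@(5, 7): e=[90,0,-15] → ·  [on edge]
  covered (10 px):
    · · # # # # # # · · ·
    · · · # # # · · · · ·
    · · · # · · · · · · ·
    · · · · · · · · · · ·
T2:
  2·area = 16  (B↔C swapped to make it positive)
  edge (20, 6)→(12, 6): d=(-8,0) right/bottom  bias=-1
  edge (12, 6)→(16, 4): d=(4,-2) top-left  bias=+0
  edge (16, 4)→(20, 6): d=(4,2) right/bottom  bias=-1
    (7,2)@(15, 5): e=[8,2,6] → #
    (8,2)@(17, 5): e=[8,6,2] → #
    (9,2)@(19, 5): e=[8,10,-2] → ·
    (7,3)@(15, 7): e=[-8,10,14] → ·
    (8,3)@(17, 7): e=[-8,14,10] → ·
  covered (2 px):
    · · · · · · · · · · ·
    · · · · · · · · · · ·
    · · · · · · · # # · ·
    · · · · · · · · · · ·

Answer: [[4,0],[5,0],[4,1],[5,1],[6,1],[7,1],[8,1],[5,2],[6,2],[7,2],[8,2],[5,3]]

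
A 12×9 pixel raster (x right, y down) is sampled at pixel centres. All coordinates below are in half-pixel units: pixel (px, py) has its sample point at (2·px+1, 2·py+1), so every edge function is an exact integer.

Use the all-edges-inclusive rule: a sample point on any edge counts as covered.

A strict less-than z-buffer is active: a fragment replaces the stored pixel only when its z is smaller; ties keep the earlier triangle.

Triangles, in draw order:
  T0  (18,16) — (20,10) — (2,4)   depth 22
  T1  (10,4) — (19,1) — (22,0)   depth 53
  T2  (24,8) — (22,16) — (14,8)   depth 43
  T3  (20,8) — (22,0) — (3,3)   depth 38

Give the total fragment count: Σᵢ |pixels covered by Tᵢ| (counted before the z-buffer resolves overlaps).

T0:
  2·area = 120  (B↔C swapped to make it positive)
  edge (18, 16)→(2, 4): d=(-16,-12) inclusive
  edge (2, 4)→(20, 10): d=(18,6) inclusive
  edge (20, 10)→(18, 16): d=(-2,6) inclusive
    (11,0)@(23, 1): e=[300,-180,0] → ·  [on edge]
    (2,2)@(5, 5): e=[20,0,100] → #  [on edge]
    (3,2)@(7, 5): e=[44,-12,88] → ·
    (2,3)@(5, 7): e=[-12,36,96] → ·
    (3,3)@(7, 7): e=[12,24,84] → #
    (4,3)@(9, 7): e=[36,12,72] → #
    (5,3)@(11, 7): e=[60,0,60] → #  [on edge]
    (6,3)@(13, 7): e=[84,-12,48] → ·
    (10,3)@(21, 7): e=[180,-60,0] → ·  [on edge]
    (3,4)@(7, 9): e=[-20,60,80] → ·
    (4,4)@(9, 9): e=[4,48,68] → #
    (6,4)@(13, 9): e=[52,24,44] → #
    (8,4)@(17, 9): e=[100,0,20] → #  [on edge]
    (11,5)@(23, 11): e=[140,0,-20] → ·  [on edge]
    (9,6)@(19, 13): e=[60,60,0] → #  [on edge]
  covered (17 px):
    · · · · · · · · · · · ·
    · · · · · · · · · · · ·
    · · # · · · · · · · · ·
    · · · # # # · · · · · ·
    · · · · # # # # # · · ·
    · · · · · · # # # # · ·
    · · · · · · · # # # · ·
    · · · · · · · · # · · ·
    · · · · · · · · · · · ·
T1:
  degenerate (2·area = 0) — covers nothing
T2:
  2·area = 80
  edge (24, 8)→(22, 16): d=(-2,8) inclusive
  edge (22, 16)→(14, 8): d=(-8,-8) inclusive
  edge (14, 8)→(24, 8): d=(10,0) inclusive
    (3,0)@(7, 1): e=[150,0,-70] → ·  [on edge]
    (4,1)@(9, 3): e=[130,0,-50] → ·  [on edge]
    (5,2)@(11, 5): e=[110,0,-30] → ·  [on edge]
    (6,3)@(13, 7): e=[90,0,-10] → ·  [on edge]
    (7,4)@(15, 9): e=[70,0,10] → #  [on edge]
    (8,4)@(17, 9): e=[54,16,10] → #
    (9,4)@(19, 9): e=[38,32,10] → #
    (10,4)@(21, 9): e=[22,48,10] → #
    (11,4)@(23, 9): e=[6,64,10] → #
    (7,5)@(15, 11): e=[66,-16,30] → ·
    (8,5)@(17, 11): e=[50,0,30] → #  [on edge]
    (8,6)@(17, 13): e=[46,-16,50] → ·
    (9,6)@(19, 13): e=[30,0,50] → #  [on edge]
    (10,7)@(21, 15): e=[10,0,70] → #  [on edge]
    (11,8)@(23, 17): e=[-10,0,90] → ·  [on edge]
  covered (12 px):
    · · · · · · · · · · · ·
    · · · · · · · · · · · ·
    · · · · · · · · · · · ·
    · · · · · · · · · · · ·
    · · · · · · · # # # # #
    · · · · · · · · # # # #
    · · · · · · · · · # # ·
    · · · · · · · · · · # ·
    · · · · · · · · · · · ·
T3:
  2·area = 146  (B↔C swapped to make it positive)
  edge (20, 8)→(3, 3): d=(-17,-5) inclusive
  edge (3, 3)→(22, 0): d=(19,-3) inclusive
  edge (22, 0)→(20, 8): d=(-2,8) inclusive
    (8,0)@(17, 1): e=[104,4,38] → #
    (9,0)@(19, 1): e=[114,10,22] → #
    (10,0)@(21, 1): e=[124,16,6] → #
    (11,0)@(23, 1): e=[134,22,-10] → ·
    (1,1)@(3, 3): e=[0,0,146] → #  [on edge]
    (2,1)@(5, 3): e=[10,6,130] → #
    (3,1)@(7, 3): e=[20,12,114] → #
    (4,1)@(9, 3): e=[30,18,98] → #
    (5,1)@(11, 3): e=[40,24,82] → #
    (6,1)@(13, 3): e=[50,30,66] → #
    (7,1)@(15, 3): e=[60,36,50] → #
    (11,1)@(23, 3): e=[100,60,-14] → ·
  covered (20 px):
    · · · · · · · · # # # ·
    · # # # # # # # # # # ·
    · · · · · # # # # # · ·
    · · · · · · · · # # · ·
    · · · · · · · · · · · ·
    · · · · · · · · · · · ·
    · · · · · · · · · · · ·
    · · · · · · · · · · · ·
    · · · · · · · · · · · ·

Final: 49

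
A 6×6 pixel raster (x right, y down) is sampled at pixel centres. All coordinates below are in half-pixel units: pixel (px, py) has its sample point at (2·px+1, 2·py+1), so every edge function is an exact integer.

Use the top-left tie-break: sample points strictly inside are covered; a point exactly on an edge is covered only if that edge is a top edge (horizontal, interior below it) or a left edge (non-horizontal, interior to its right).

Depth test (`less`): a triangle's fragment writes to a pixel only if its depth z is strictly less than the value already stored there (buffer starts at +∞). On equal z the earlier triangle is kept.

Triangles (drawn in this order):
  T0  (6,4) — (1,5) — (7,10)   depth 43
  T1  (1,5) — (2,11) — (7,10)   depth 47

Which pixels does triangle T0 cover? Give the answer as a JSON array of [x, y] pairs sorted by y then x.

T0:
  2·area = 31  (B↔C swapped to make it positive)
  edge (6, 4)→(7, 10): d=(1,6) right/bottom  bias=-1
  edge (7, 10)→(1, 5): d=(-6,-5) top-left  bias=+0
  edge (1, 5)→(6, 4): d=(5,-1) top-left  bias=+0
    (5,1)@(11, 3): e=[-31,62,0] → ·  [on edge]
    (0,2)@(1, 5): e=[31,0,0] → #  [on edge]
    (1,2)@(3, 5): e=[19,10,2] → #
    (2,2)@(5, 5): e=[7,20,4] → #
    (3,2)@(7, 5): e=[-5,30,6] → ·
    (0,3)@(1, 7): e=[33,-12,10] → ·
    (1,3)@(3, 7): e=[21,-2,12] → ·
    (2,3)@(5, 7): e=[9,8,14] → #
    (3,3)@(7, 7): e=[-3,18,16] → ·
    (2,4)@(5, 9): e=[11,-4,24] → ·
  covered (4 px):
    · · · · · ·
    · · · · · ·
    # # # · · ·
    · · # · · ·
    · · · · · ·
    · · · · · ·
T1:
  2·area = 31  (B↔C swapped to make it positive)
  edge (1, 5)→(7, 10): d=(6,5) right/bottom  bias=-1
  edge (7, 10)→(2, 11): d=(-5,1) right/bottom  bias=-1
  edge (2, 11)→(1, 5): d=(-1,-6) top-left  bias=+0
    (0,2)@(1, 5): e=[0,31,0] → ·  [on edge]
    (1,3)@(3, 7): e=[2,19,10] → #
    (2,3)@(5, 7): e=[-8,17,22] → ·
    (1,4)@(3, 9): e=[14,9,8] → #
    (2,4)@(5, 9): e=[4,7,20] → #
    (3,4)@(7, 9): e=[-6,5,32] → ·
    (1,5)@(3, 11): e=[26,-1,6] → ·
    (2,5)@(5, 11): e=[16,-3,18] → ·
  covered (3 px):
    · · · · · ·
    · · · · · ·
    · · · · · ·
    · # · · · ·
    · # # · · ·
    · · · · · ·

Result: [[0,2],[1,2],[2,2],[2,3]]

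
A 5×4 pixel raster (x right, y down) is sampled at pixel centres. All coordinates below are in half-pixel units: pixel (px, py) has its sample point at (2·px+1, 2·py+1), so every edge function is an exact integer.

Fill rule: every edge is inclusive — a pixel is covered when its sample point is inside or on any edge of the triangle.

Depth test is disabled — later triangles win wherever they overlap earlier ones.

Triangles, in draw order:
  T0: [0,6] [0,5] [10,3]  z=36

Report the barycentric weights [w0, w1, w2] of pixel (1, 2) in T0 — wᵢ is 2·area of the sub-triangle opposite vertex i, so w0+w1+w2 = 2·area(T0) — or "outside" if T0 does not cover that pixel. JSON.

T0:
  2·area = 10
  edge (0, 6)→(0, 5): d=(0,-1) inclusive
  edge (0, 5)→(10, 3): d=(10,-2) inclusive
  edge (10, 3)→(0, 6): d=(-10,3) inclusive
    (0,2)@(1, 5): e=[1,2,7] → #
    (1,2)@(3, 5): e=[3,6,1] → #
    (2,2)@(5, 5): e=[5,10,-5] → ·
    (0,3)@(1, 7): e=[1,22,-13] → ·
    (1,3)@(3, 7): e=[3,26,-19] → ·
  covered (2 px):
    · · · · ·
    · · · · ·
    # # · · ·
    · · · · ·

Result: [6,1,3]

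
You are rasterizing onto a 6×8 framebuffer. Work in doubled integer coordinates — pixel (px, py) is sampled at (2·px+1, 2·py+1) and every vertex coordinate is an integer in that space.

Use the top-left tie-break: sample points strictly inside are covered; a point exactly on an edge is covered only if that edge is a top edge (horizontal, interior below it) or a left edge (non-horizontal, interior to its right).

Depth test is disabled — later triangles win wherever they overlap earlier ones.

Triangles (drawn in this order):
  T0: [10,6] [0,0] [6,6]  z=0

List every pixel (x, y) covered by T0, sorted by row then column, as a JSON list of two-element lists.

T0:
  2·area = 24  (B↔C swapped to make it positive)
  edge (10, 6)→(6, 6): d=(-4,0) right/bottom  bias=-1
  edge (6, 6)→(0, 0): d=(-6,-6) top-left  bias=+0
  edge (0, 0)→(10, 6): d=(10,6) right/bottom  bias=-1
    (0,0)@(1, 1): e=[20,0,4] → X  [on edge]
    (1,0)@(3, 1): e=[20,12,-8] → .
    (0,1)@(1, 3): e=[12,-12,24] → .
    (1,1)@(3, 3): e=[12,0,12] → X  [on edge]
    (2,1)@(5, 3): e=[12,12,0] → .  [on edge]
    (1,2)@(3, 5): e=[4,-12,32] → .
    (2,2)@(5, 5): e=[4,0,20] → X  [on edge]
    (3,2)@(7, 5): e=[4,12,8] → X
    (4,2)@(9, 5): e=[4,24,-4] → .
    (2,3)@(5, 7): e=[-4,-12,40] → .
    (3,3)@(7, 7): e=[-4,0,28] → .  [on edge]
    (4,4)@(9, 9): e=[-12,0,36] → .  [on edge]
    (5,5)@(11, 11): e=[-20,0,44] → .  [on edge]
  covered (4 px):
    X . . . . .
    . X . . . .
    . . X X . .
    . . . . . .
    . . . . . .
    . . . . . .
    . . . . . .
    . . . . . .

Result: [[0,0],[1,1],[2,2],[3,2]]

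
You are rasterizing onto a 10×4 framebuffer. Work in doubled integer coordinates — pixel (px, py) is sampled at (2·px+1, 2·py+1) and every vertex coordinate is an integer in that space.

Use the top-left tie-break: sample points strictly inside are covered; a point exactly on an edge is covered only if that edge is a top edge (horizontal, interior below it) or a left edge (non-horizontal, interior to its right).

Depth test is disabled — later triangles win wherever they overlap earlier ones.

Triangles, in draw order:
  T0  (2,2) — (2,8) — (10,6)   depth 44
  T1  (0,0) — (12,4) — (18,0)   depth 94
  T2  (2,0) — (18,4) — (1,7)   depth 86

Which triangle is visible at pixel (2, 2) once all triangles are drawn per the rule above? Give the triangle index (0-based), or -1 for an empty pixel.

T0:
  2·area = 48  (B↔C swapped to make it positive)
  edge (2, 2)→(10, 6): d=(8,4) right/bottom  bias=-1
  edge (10, 6)→(2, 8): d=(-8,2) right/bottom  bias=-1
  edge (2, 8)→(2, 2): d=(0,-6) top-left  bias=+0
    (1,1)@(3, 3): e=[4,38,6] → █
    (2,1)@(5, 3): e=[-4,34,18] → ·
    (1,2)@(3, 5): e=[20,22,6] → █
    (2,2)@(5, 5): e=[12,18,18] → █
    (3,2)@(7, 5): e=[4,14,30] → █
    (4,2)@(9, 5): e=[-4,10,42] → ·
    (1,3)@(3, 7): e=[36,6,6] → █
    (3,3)@(7, 7): e=[20,-2,30] → ·
  covered (6 px):
    · · · · · · · · · ·
    · █ · · · · · · · ·
    · █ █ █ · · · · · ·
    · █ █ · · · · · · ·
T1:
  2·area = 72  (B↔C swapped to make it positive)
  edge (0, 0)→(18, 0): d=(18,0) top-left  bias=+0
  edge (18, 0)→(12, 4): d=(-6,4) right/bottom  bias=-1
  edge (12, 4)→(0, 0): d=(-12,-4) top-left  bias=+0
    (1,0)@(3, 1): e=[18,54,0] → █  [on edge]
    (2,0)@(5, 1): e=[18,46,8] → █
    (3,0)@(7, 1): e=[18,38,16] → █
    (4,0)@(9, 1): e=[18,30,24] → █
    (5,0)@(11, 1): e=[18,22,32] → █
    (6,0)@(13, 1): e=[18,14,40] → █
    (7,0)@(15, 1): e=[18,6,48] → █
    (8,0)@(17, 1): e=[18,-2,56] → ·
    (1,1)@(3, 3): e=[54,42,-24] → ·
    (2,1)@(5, 3): e=[54,34,-16] → ·
    (3,1)@(7, 3): e=[54,26,-8] → ·
    (4,1)@(9, 3): e=[54,18,0] → █  [on edge]
    (7,2)@(15, 5): e=[90,-18,0] → ·  [on edge]
  covered (10 px):
    · █ █ █ █ █ █ █ · ·
    · · · · █ █ █ · · ·
    · · · · · · · · · ·
    · · · · · · · · · ·
T2:
  2·area = 116
  edge (2, 0)→(18, 4): d=(16,4) right/bottom  bias=-1
  edge (18, 4)→(1, 7): d=(-17,3) right/bottom  bias=-1
  edge (1, 7)→(2, 0): d=(1,-7) top-left  bias=+0
    (1,0)@(3, 1): e=[12,96,8] → █
    (2,0)@(5, 1): e=[4,90,22] → █
    (3,0)@(7, 1): e=[-4,84,36] → ·
    (1,1)@(3, 3): e=[44,62,10] → █
    (3,1)@(7, 3): e=[28,50,38] → █
    (4,1)@(9, 3): e=[20,44,52] → █
    (5,1)@(11, 3): e=[12,38,66] → █
    (6,1)@(13, 3): e=[4,32,80] → █
    (7,1)@(15, 3): e=[-4,26,94] → ·
    (1,2)@(3, 5): e=[76,28,12] → █
    (6,2)@(13, 5): e=[36,-2,82] → ·
    (0,3)@(1, 7): e=[116,0,0] → ·  [on edge]
  covered (13 px):
    · █ █ · · · · · · ·
    · █ █ █ █ █ █ · · ·
    · █ █ █ █ █ · · · ·
    · · · · · · · · · ·

Z-buffer (winner per pixel, '.' = empty):
  . 2 2 1 1 1 1 1 . .
  . 2 2 2 2 2 2 . . .
  . 2 2 2 2 2 . . . .
  . 0 0 . . . . . . .

Answer: 2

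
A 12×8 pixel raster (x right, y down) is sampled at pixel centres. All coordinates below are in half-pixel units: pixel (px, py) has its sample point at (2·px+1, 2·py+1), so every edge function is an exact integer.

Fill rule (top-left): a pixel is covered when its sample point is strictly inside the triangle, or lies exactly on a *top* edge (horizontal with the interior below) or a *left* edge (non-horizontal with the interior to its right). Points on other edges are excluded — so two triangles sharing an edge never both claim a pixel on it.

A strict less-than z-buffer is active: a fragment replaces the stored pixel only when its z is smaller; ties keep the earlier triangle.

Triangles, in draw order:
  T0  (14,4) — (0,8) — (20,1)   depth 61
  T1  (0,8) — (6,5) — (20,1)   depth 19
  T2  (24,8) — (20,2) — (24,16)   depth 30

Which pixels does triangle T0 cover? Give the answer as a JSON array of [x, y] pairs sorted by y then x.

T0:
  2·area = 18
  edge (14, 4)→(0, 8): d=(-14,4) right/bottom  bias=-1
  edge (0, 8)→(20, 1): d=(20,-7) top-left  bias=+0
  edge (20, 1)→(14, 4): d=(-6,3) right/bottom  bias=-1
    (7,1)@(15, 3): e=[10,5,3] → █
    (8,1)@(17, 3): e=[2,19,-3] → ·
    (4,2)@(9, 5): e=[6,3,9] → █
    (5,2)@(11, 5): e=[-2,17,3] → ·
    (7,2)@(15, 5): e=[-18,45,-9] → ·
    (1,3)@(3, 7): e=[2,1,15] → █
    (2,3)@(5, 7): e=[-6,15,9] → ·
    (4,3)@(9, 7): e=[-22,43,-3] → ·
    (1,4)@(3, 9): e=[-26,41,3] → ·
  covered (3 px):
    · · · · · · · · · · · ·
    · · · · · · · █ · · · ·
    · · · · █ · · · · · · ·
    · █ · · · · · · · · · ·
    · · · · · · · · · · · ·
    · · · · · · · · · · · ·
    · · · · · · · · · · · ·
    · · · · · · · · · · · ·
T1:
  2·area = 18
  edge (0, 8)→(6, 5): d=(6,-3) top-left  bias=+0
  edge (6, 5)→(20, 1): d=(14,-4) top-left  bias=+0
  edge (20, 1)→(0, 8): d=(-20,7) right/bottom  bias=-1
    (6,1)@(13, 3): e=[9,0,9] → █  [on edge]
    (7,1)@(15, 3): e=[15,8,-5] → ·
    (3,2)@(7, 5): e=[3,4,11] → █
    (4,2)@(9, 5): e=[9,12,-3] → ·
    (6,2)@(13, 5): e=[21,28,-31] → ·
    (3,3)@(7, 7): e=[15,32,-29] → ·
  covered (2 px):
    · · · · · · · · · · · ·
    · · · · · · █ · · · · ·
    · · · █ · · · · · · · ·
    · · · · · · · · · · · ·
    · · · · · · · · · · · ·
    · · · · · · · · · · · ·
    · · · · · · · · · · · ·
    · · · · · · · · · · · ·
T2:
  2·area = 32  (B↔C swapped to make it positive)
  edge (24, 8)→(24, 16): d=(0,8) right/bottom  bias=-1
  edge (24, 16)→(20, 2): d=(-4,-14) top-left  bias=+0
  edge (20, 2)→(24, 8): d=(4,6) right/bottom  bias=-1
    (10,2)@(21, 5): e=[24,2,6] → █
    (11,2)@(23, 5): e=[8,30,-6] → ·
    (10,3)@(21, 7): e=[24,-6,14] → ·
    (11,3)@(23, 7): e=[8,22,2] → █
    (11,4)@(23, 9): e=[8,14,10] → █
    (11,5)@(23, 11): e=[8,6,18] → █
    (11,6)@(23, 13): e=[8,-2,26] → ·
  covered (4 px):
    · · · · · · · · · · · ·
    · · · · · · · · · · · ·
    · · · · · · · · · · █ ·
    · · · · · · · · · · · █
    · · · · · · · · · · · █
    · · · · · · · · · · · █
    · · · · · · · · · · · ·
    · · · · · · · · · · · ·

Answer: [[7,1],[4,2],[1,3]]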